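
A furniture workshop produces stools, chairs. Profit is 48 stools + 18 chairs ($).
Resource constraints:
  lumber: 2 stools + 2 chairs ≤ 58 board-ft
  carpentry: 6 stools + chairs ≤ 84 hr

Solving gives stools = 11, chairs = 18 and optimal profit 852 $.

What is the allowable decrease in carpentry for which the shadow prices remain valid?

55

Binding constraints: lumber, carpentry. The basis is B = [[2,2],[6,1]] with det -10.
Per unit decrease in carpentry, x* moves by d = (-0.2, 0.2).
The basis stays optimal until stools reaches 0; allowable decrease = 55 hr.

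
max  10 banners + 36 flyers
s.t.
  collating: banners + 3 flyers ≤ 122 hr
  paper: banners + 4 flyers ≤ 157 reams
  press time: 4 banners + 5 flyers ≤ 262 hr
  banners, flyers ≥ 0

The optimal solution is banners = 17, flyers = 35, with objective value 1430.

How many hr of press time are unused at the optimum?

press time used = 4·17 + 5·35 = 243; slack = 262 − 243 = 19.

19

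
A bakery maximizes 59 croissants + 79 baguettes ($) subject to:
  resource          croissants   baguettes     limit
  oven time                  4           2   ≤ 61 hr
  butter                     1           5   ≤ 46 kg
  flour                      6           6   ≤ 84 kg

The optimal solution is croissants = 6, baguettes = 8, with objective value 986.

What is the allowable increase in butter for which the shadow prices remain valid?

Binding constraints: butter, flour. The basis is B = [[1,5],[6,6]] with det -24.
Per unit increase in butter, x* moves by d = (-0.25, 0.25).
The basis stays optimal until croissants reaches 0; allowable increase = 24 kg.

24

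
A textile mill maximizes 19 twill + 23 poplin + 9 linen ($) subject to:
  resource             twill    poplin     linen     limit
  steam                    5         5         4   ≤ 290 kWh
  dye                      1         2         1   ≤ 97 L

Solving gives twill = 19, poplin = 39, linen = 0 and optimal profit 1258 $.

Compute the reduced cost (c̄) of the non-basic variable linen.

-7

Check each constraint at x*: steam 290/290 (tight); dye 97/97 (tight).
From A_Bᵀ y = c: 5·y_steam + 1·y_dye = 19; 5·y_steam + 2·y_dye = 23.
This yields shadow prices y_steam = 3, y_dye = 4.
Reduced cost of linen: c₃ − yᵀa₃ = 9 − (3·4 + 4·1) = 9 − 16 = -7.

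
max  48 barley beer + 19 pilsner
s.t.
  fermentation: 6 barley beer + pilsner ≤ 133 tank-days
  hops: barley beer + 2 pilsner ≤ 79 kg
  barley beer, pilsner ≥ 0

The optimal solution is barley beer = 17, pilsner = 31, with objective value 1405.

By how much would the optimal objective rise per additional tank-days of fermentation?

7

Check each constraint at x*: fermentation 133/133 (tight); hops 79/79 (tight).
Dual feasibility on the basic columns requires 6·y_fermentation + 1·y_hops = 48, 1·y_fermentation + 2·y_hops = 19.
Solving: y_fermentation = 7, y_hops = 6.
Shadow price of fermentation = 7.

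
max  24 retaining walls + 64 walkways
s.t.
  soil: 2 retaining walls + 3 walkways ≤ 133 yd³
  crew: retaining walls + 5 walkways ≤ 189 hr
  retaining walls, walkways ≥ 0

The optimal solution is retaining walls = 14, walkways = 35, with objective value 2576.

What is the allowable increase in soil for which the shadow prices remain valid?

245

Binding constraints: soil, crew. The basis is B = [[2,3],[1,5]] with det 7.
Per unit increase in soil, x* moves by d = (0.7143, -0.1429).
The basis stays optimal until walkways reaches 0; allowable increase = 245 yd³.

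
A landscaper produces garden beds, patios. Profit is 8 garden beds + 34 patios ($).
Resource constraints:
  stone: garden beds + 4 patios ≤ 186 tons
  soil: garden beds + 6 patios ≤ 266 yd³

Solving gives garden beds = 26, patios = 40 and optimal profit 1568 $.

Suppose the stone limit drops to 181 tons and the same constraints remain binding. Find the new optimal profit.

1533

Check each constraint at x*: stone 186/186 (tight); soil 266/266 (tight).
From A_Bᵀ y = c: 1·y_stone + 1·y_soil = 8; 4·y_stone + 6·y_soil = 34.
This yields shadow prices y_stone = 7, y_soil = 1.
Δz = y_stone·Δb = 7 × (-5) = -35, so new z* = 1568 − 35 = 1533.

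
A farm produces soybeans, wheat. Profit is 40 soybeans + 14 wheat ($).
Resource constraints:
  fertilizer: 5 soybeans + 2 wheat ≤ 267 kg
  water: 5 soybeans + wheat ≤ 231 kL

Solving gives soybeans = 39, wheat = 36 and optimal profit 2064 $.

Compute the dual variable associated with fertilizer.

At the optimum: fertilizer uses 267 of 267 (binding); water uses 231 of 231 (binding).
From A_Bᵀ y = c: 5·y_fertilizer + 5·y_water = 40; 2·y_fertilizer + 1·y_water = 14.
Solving: y_fertilizer = 6, y_water = 2.
Shadow price of fertilizer = 6.

6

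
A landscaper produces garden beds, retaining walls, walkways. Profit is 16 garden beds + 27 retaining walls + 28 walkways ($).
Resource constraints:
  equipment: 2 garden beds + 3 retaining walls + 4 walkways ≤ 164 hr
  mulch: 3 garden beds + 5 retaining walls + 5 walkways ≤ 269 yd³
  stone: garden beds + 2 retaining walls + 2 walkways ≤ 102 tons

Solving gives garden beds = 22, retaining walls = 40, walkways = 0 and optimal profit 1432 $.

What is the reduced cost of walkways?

-4

Check each constraint at x*: equipment 164/164 (tight); mulch 266/269 (slack 3); stone 102/102 (tight).
Since mulch is not tight, its dual is 0.
The binding rows give the dual system: 2·y_equipment + 1·y_stone = 16 and 3·y_equipment + 2·y_stone = 27.
Solving: y_equipment = 5, y_stone = 6.
Reduced cost of walkways: c₃ − yᵀa₃ = 28 − (5·4 + 6·2) = 28 − 32 = -4.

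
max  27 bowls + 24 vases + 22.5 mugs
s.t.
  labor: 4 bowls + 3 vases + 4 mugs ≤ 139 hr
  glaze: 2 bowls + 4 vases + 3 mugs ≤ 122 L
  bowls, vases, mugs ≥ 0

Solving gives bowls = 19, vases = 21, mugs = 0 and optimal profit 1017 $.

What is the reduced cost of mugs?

Check each constraint at x*: labor 139/139 (tight); glaze 122/122 (tight).
The binding rows give the dual system: 4·y_labor + 2·y_glaze = 27 and 3·y_labor + 4·y_glaze = 24.
→ y_labor = 6 and y_glaze = 1.5.
Reduced cost of mugs: c₃ − yᵀa₃ = 22.5 − (6·4 + 1.5·3) = 22.5 − 28.5 = -6.

-6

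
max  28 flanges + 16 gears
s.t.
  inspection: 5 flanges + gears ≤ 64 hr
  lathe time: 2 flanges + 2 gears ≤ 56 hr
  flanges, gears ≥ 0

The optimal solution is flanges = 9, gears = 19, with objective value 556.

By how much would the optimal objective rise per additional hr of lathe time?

6.5

Check each constraint at x*: inspection 64/64 (tight); lathe time 56/56 (tight).
Dual feasibility on the basic columns requires 5·y_inspection + 2·y_lathe time = 28, 1·y_inspection + 2·y_lathe time = 16.
This yields shadow prices y_inspection = 3, y_lathe time = 6.5.
Shadow price of lathe time = 6.5.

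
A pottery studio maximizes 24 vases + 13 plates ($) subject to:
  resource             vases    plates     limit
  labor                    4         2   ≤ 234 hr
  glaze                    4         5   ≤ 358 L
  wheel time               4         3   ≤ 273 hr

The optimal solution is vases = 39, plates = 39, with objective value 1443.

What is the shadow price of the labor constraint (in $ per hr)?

Check each constraint at x*: labor 234/234 (tight); glaze 351/358 (slack 7); wheel time 273/273 (tight).
Slack constraints have shadow price 0 (complementary slackness).
Dual feasibility on the basic columns requires 4·y_labor + 4·y_wheel time = 24, 2·y_labor + 3·y_wheel time = 13.
This yields shadow prices y_labor = 5, y_wheel time = 1.
Shadow price of labor = 5.

5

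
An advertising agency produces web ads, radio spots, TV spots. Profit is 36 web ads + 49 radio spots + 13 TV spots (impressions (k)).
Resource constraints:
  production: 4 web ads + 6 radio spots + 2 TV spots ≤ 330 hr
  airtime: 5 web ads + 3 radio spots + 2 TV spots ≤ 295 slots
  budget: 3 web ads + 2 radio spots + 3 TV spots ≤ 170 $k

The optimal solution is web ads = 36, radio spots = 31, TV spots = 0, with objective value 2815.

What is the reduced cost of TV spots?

-8

Binding: production and budget. Non-binding: airtime (22 unused).
Slack constraints have shadow price 0 (complementary slackness).
Dual feasibility on the basic columns requires 4·y_production + 3·y_budget = 36, 6·y_production + 2·y_budget = 49.
→ y_production = 7.5 and y_budget = 2.
Reduced cost of TV spots: c₃ − yᵀa₃ = 13 − (7.5·2 + 2·3) = 13 − 21 = -8.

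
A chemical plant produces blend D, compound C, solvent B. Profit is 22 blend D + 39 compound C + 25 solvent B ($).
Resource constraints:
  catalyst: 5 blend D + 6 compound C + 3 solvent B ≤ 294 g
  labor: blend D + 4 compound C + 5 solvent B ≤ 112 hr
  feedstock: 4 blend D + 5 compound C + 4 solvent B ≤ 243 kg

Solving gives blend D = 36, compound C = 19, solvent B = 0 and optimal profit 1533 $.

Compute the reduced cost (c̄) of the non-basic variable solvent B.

-8

Check each constraint at x*: catalyst 294/294 (tight); labor 112/112 (tight); feedstock 239/243 (slack 4).
Slack constraints have shadow price 0 (complementary slackness).
From A_Bᵀ y = c: 5·y_catalyst + 1·y_labor = 22; 6·y_catalyst + 4·y_labor = 39.
→ y_catalyst = 3.5 and y_labor = 4.5.
Reduced cost of solvent B: c₃ − yᵀa₃ = 25 − (3.5·3 + 4.5·5) = 25 − 33 = -8.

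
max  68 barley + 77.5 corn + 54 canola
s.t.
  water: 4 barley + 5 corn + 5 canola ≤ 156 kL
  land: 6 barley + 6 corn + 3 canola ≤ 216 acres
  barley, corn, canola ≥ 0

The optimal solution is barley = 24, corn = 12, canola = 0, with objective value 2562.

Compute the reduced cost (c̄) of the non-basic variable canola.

-8.5

At the optimum: water uses 156 of 156 (binding); land uses 216 of 216 (binding).
From A_Bᵀ y = c: 4·y_water + 6·y_land = 68; 5·y_water + 6·y_land = 77.5.
This yields shadow prices y_water = 9.5, y_land = 5.
Reduced cost of canola: c₃ − yᵀa₃ = 54 − (9.5·5 + 5·3) = 54 − 62.5 = -8.5.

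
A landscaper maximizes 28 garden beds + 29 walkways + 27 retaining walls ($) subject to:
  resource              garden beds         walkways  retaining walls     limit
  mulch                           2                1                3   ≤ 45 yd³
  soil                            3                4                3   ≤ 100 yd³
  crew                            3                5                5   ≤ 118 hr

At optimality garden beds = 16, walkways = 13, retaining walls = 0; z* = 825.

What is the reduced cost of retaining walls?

-6

At the optimum: mulch uses 45 of 45 (binding); soil uses 100 of 100 (binding); crew uses 113 of 118 (slack = 5).
Since crew is not tight, its dual is 0.
From A_Bᵀ y = c: 2·y_mulch + 3·y_soil = 28; 1·y_mulch + 4·y_soil = 29.
→ y_mulch = 5 and y_soil = 6.
Reduced cost of retaining walls: c₃ − yᵀa₃ = 27 − (5·3 + 6·3) = 27 − 33 = -6.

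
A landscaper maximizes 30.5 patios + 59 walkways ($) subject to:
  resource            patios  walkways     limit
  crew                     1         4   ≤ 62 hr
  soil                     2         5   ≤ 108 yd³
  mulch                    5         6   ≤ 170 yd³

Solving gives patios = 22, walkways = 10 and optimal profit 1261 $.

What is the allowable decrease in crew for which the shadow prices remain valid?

28

Binding constraints: crew, mulch. The basis is B = [[1,4],[5,6]] with det -14.
Per unit decrease in crew, x* moves by d = (0.4286, -0.3571).
The basis stays optimal until walkways reaches 0; allowable decrease = 28 hr.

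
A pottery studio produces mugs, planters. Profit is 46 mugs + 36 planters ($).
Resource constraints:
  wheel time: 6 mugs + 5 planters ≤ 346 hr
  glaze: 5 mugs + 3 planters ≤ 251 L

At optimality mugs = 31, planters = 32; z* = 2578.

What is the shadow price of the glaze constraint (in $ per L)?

2

At the optimum: wheel time uses 346 of 346 (binding); glaze uses 251 of 251 (binding).
From A_Bᵀ y = c: 6·y_wheel time + 5·y_glaze = 46; 5·y_wheel time + 3·y_glaze = 36.
→ y_wheel time = 6 and y_glaze = 2.
Shadow price of glaze = 2.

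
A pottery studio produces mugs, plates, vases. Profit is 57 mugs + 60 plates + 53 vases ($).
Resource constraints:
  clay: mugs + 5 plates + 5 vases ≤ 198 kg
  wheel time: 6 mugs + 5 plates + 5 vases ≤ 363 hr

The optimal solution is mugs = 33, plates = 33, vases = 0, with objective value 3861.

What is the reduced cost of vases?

At the optimum: clay uses 198 of 198 (binding); wheel time uses 363 of 363 (binding).
Dual feasibility on the basic columns requires 1·y_clay + 6·y_wheel time = 57, 5·y_clay + 5·y_wheel time = 60.
Solving: y_clay = 3, y_wheel time = 9.
Reduced cost of vases: c₃ − yᵀa₃ = 53 − (3·5 + 9·5) = 53 − 60 = -7.

-7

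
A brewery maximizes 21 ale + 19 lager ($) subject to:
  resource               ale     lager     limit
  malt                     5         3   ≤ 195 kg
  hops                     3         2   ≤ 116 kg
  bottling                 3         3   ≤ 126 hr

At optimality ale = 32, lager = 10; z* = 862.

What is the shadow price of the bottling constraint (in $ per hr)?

5

Check each constraint at x*: malt 190/195 (slack 5); hops 116/116 (tight); bottling 126/126 (tight).
Since malt is not tight, its dual is 0.
From A_Bᵀ y = c: 3·y_hops + 3·y_bottling = 21; 2·y_hops + 3·y_bottling = 19.
This yields shadow prices y_hops = 2, y_bottling = 5.
Shadow price of bottling = 5.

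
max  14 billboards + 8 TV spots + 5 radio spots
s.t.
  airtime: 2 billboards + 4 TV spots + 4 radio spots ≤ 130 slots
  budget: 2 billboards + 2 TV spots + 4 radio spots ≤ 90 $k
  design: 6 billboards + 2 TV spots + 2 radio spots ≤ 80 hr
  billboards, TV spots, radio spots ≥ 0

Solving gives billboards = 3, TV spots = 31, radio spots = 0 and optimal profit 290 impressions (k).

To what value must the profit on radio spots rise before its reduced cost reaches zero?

At the optimum: airtime uses 130 of 130 (binding); budget uses 68 of 90 (slack = 22); design uses 80 of 80 (binding).
Slack constraints have shadow price 0 (complementary slackness).
The binding rows give the dual system: 2·y_airtime + 6·y_design = 14 and 4·y_airtime + 2·y_design = 8.
→ y_airtime = 1 and y_design = 2.
radio spots enters the basis when its profit ≥ yᵀa₃ = 1·4 + 2·2 = 8.

8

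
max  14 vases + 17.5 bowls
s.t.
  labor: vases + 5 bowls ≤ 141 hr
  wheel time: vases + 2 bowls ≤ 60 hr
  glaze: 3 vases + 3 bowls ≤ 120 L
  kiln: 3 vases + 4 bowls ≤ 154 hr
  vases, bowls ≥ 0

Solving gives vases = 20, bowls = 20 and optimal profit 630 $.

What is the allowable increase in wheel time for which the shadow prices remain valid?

5.25

Binding constraints: wheel time, glaze. The basis is B = [[1,2],[3,3]] with det -3.
Per unit increase in wheel time, x* moves by d = (-1, 1).
The basis stays optimal until labor becomes binding; allowable increase = 5.25 hr.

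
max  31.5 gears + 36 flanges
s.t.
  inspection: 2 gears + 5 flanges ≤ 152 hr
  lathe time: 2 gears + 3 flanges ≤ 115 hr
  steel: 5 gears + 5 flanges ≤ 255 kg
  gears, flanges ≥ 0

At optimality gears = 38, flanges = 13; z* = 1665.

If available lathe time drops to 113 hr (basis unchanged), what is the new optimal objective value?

Check each constraint at x*: inspection 141/152 (slack 11); lathe time 115/115 (tight); steel 255/255 (tight).
Since inspection is not tight, its dual is 0.
From A_Bᵀ y = c: 2·y_lathe time + 5·y_steel = 31.5; 3·y_lathe time + 5·y_steel = 36.
Solving: y_lathe time = 4.5, y_steel = 4.5.
Δz = y_lathe time·Δb = 4.5 × (-2) = -9, so new z* = 1665 − 9 = 1656.

1656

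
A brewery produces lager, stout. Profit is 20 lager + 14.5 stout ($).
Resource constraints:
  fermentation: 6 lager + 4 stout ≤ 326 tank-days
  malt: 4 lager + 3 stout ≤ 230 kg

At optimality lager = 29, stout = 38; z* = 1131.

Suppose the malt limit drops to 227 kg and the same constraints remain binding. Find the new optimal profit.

1120.5

Both fermentation and malt are binding at x*.
From A_Bᵀ y = c: 6·y_fermentation + 4·y_malt = 20; 4·y_fermentation + 3·y_malt = 14.5.
Solving: y_fermentation = 1, y_malt = 3.5.
Δz = y_malt·Δb = 3.5 × (-3) = -10.5, so new z* = 1131 − 10.5 = 1120.5.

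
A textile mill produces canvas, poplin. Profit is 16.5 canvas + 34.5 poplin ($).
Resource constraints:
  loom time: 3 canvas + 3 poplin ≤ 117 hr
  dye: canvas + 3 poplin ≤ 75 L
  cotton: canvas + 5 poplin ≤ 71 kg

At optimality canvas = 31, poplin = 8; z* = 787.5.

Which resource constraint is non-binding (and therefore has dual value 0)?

dye

loom time: 117/117 (binding)
dye: 55/75 (slack 20)
cotton: 71/71 (binding)
By complementary slackness, a constraint with positive slack has shadow price 0 → dye.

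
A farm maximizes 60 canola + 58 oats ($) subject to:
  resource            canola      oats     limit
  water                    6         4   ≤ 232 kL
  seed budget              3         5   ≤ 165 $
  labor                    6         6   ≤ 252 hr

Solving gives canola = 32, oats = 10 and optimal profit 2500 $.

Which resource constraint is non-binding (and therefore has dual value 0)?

water: 232/232 (binding)
seed budget: 146/165 (slack 19)
labor: 252/252 (binding)
By complementary slackness, a constraint with positive slack has shadow price 0 → seed budget.

seed budget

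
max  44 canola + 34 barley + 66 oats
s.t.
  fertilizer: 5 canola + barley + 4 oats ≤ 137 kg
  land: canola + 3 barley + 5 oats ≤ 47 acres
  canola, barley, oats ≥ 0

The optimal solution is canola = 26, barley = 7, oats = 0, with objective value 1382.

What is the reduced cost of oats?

Both fertilizer and land are binding at x*.
Dual feasibility on the basic columns requires 5·y_fertilizer + 1·y_land = 44, 1·y_fertilizer + 3·y_land = 34.
→ y_fertilizer = 7 and y_land = 9.
Reduced cost of oats: c₃ − yᵀa₃ = 66 − (7·4 + 9·5) = 66 − 73 = -7.

-7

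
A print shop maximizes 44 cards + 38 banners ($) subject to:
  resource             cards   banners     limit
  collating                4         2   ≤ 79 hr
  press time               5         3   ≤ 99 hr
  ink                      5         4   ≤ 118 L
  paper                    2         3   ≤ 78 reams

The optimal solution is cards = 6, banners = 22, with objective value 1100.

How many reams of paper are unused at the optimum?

paper used = 2·6 + 3·22 = 78; slack = 78 − 78 = 0.

0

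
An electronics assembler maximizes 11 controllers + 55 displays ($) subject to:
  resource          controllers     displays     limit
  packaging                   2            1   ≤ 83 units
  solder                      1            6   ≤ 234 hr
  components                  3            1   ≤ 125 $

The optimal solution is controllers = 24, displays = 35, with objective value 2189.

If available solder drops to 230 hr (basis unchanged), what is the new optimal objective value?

Check each constraint at x*: packaging 83/83 (tight); solder 234/234 (tight); components 107/125 (slack 18).
Since components is not tight, its dual is 0.
Dual feasibility on the basic columns requires 2·y_packaging + 1·y_solder = 11, 1·y_packaging + 6·y_solder = 55.
This yields shadow prices y_packaging = 1, y_solder = 9.
Δz = y_solder·Δb = 9 × (-4) = -36, so new z* = 2189 − 36 = 2153.

2153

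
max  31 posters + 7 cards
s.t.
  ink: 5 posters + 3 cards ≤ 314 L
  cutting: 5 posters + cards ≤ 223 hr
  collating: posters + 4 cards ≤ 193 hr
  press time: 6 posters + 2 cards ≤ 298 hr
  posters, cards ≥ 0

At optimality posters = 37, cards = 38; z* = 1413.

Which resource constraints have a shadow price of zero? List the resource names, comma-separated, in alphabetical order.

collating, ink

ink: 299/314 (slack 15)
cutting: 223/223 (binding)
collating: 189/193 (slack 4)
press time: 298/298 (binding)
By complementary slackness, a constraint with positive slack has shadow price 0 → collating, ink.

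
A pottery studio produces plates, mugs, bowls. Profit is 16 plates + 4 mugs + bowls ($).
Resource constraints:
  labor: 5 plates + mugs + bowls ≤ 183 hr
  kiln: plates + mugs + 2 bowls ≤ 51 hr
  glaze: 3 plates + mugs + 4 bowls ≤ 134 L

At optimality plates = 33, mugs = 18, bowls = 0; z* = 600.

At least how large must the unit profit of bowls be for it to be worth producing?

At the optimum: labor uses 183 of 183 (binding); kiln uses 51 of 51 (binding); glaze uses 117 of 134 (slack = 17).
Since glaze is not tight, its dual is 0.
The binding rows give the dual system: 5·y_labor + 1·y_kiln = 16 and 1·y_labor + 1·y_kiln = 4.
This yields shadow prices y_labor = 3, y_kiln = 1.
bowls enters the basis when its profit ≥ yᵀa₃ = 3·1 + 1·2 = 5.

5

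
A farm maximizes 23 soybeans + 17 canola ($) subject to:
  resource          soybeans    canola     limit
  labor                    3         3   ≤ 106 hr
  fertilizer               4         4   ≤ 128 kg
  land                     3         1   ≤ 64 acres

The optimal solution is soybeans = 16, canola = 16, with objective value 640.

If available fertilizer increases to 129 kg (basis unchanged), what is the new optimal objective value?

At the optimum: labor uses 96 of 106 (slack = 10); fertilizer uses 128 of 128 (binding); land uses 64 of 64 (binding).
Since labor is not tight, its dual is 0.
From A_Bᵀ y = c: 4·y_fertilizer + 3·y_land = 23; 4·y_fertilizer + 1·y_land = 17.
This yields shadow prices y_fertilizer = 3.5, y_land = 3.
Δz = y_fertilizer·Δb = 3.5 × (1) = 3.5, so new z* = 640 + 3.5 = 643.5.

643.5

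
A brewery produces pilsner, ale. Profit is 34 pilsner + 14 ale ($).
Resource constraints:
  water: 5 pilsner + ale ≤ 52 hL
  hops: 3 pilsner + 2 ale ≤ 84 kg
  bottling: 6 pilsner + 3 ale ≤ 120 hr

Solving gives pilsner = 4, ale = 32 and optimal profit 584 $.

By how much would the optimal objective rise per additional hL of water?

2

Check each constraint at x*: water 52/52 (tight); hops 76/84 (slack 8); bottling 120/120 (tight).
Since hops is not tight, its dual is 0.
From A_Bᵀ y = c: 5·y_water + 6·y_bottling = 34; 1·y_water + 3·y_bottling = 14.
This yields shadow prices y_water = 2, y_bottling = 4.
Shadow price of water = 2.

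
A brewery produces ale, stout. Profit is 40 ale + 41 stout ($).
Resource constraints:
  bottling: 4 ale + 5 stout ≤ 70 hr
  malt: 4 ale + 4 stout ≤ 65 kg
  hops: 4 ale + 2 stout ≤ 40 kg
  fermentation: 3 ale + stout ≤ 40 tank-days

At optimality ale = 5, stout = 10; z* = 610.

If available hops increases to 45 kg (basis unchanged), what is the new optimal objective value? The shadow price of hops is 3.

Δb = 5, so new z* = 610 + (3)·(5) = 610 + 15 = 625.

625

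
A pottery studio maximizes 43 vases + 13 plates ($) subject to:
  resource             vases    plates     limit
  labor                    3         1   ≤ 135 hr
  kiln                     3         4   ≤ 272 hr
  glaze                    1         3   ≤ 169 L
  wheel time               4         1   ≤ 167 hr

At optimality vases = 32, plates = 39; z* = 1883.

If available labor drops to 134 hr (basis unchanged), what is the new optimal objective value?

1874

At the optimum: labor uses 135 of 135 (binding); kiln uses 252 of 272 (slack = 20); glaze uses 149 of 169 (slack = 20); wheel time uses 167 of 167 (binding).
By complementary slackness, y = 0 for the non-binding constraints.
The binding rows give the dual system: 3·y_labor + 4·y_wheel time = 43 and 1·y_labor + 1·y_wheel time = 13.
Solving: y_labor = 9, y_wheel time = 4.
Δz = y_labor·Δb = 9 × (-1) = -9, so new z* = 1883 − 9 = 1874.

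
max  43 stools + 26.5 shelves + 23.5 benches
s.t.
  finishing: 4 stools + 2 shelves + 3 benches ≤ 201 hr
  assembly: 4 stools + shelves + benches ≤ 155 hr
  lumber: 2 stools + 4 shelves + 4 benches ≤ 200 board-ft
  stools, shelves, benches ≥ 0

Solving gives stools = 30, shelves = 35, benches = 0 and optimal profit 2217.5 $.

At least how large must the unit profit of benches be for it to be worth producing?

26.5

At the optimum: finishing uses 190 of 201 (slack = 11); assembly uses 155 of 155 (binding); lumber uses 200 of 200 (binding).
By complementary slackness, y = 0 for the non-binding constraint.
From A_Bᵀ y = c: 4·y_assembly + 2·y_lumber = 43; 1·y_assembly + 4·y_lumber = 26.5.
→ y_assembly = 8.5 and y_lumber = 4.5.
benches enters the basis when its profit ≥ yᵀa₃ = 8.5·1 + 4.5·4 = 26.5.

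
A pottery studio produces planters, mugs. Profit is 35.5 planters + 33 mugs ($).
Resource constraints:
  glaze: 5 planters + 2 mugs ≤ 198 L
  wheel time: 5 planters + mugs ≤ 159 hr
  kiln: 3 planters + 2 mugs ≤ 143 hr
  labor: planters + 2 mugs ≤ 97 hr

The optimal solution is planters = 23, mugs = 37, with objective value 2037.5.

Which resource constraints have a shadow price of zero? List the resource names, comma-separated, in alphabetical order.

glaze, wheel time

glaze: 189/198 (slack 9)
wheel time: 152/159 (slack 7)
kiln: 143/143 (binding)
labor: 97/97 (binding)
By complementary slackness, a constraint with positive slack has shadow price 0 → glaze, wheel time.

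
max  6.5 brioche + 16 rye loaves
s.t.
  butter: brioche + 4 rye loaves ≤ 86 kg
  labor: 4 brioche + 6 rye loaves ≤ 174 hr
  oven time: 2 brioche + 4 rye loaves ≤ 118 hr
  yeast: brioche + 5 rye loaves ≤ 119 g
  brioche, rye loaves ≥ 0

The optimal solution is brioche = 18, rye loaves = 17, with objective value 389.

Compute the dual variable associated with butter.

2.5

At the optimum: butter uses 86 of 86 (binding); labor uses 174 of 174 (binding); oven time uses 104 of 118 (slack = 14); yeast uses 103 of 119 (slack = 16).
Slack constraints have shadow price 0 (complementary slackness).
Dual feasibility on the basic columns requires 1·y_butter + 4·y_labor = 6.5, 4·y_butter + 6·y_labor = 16.
Solving: y_butter = 2.5, y_labor = 1.
Shadow price of butter = 2.5.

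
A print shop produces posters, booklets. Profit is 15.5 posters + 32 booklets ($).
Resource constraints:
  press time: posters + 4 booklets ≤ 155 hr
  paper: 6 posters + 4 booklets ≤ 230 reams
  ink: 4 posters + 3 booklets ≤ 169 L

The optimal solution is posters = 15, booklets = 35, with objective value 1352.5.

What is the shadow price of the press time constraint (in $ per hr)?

At the optimum: press time uses 155 of 155 (binding); paper uses 230 of 230 (binding); ink uses 165 of 169 (slack = 4).
By complementary slackness, y = 0 for the non-binding constraint.
Dual feasibility on the basic columns requires 1·y_press time + 6·y_paper = 15.5, 4·y_press time + 4·y_paper = 32.
Solving: y_press time = 6.5, y_paper = 1.5.
Shadow price of press time = 6.5.

6.5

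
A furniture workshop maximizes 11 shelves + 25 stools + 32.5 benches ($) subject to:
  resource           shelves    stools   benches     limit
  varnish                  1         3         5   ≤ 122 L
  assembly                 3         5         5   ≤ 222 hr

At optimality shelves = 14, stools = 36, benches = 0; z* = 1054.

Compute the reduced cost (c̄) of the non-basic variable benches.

-2.5

Check each constraint at x*: varnish 122/122 (tight); assembly 222/222 (tight).
The binding rows give the dual system: 1·y_varnish + 3·y_assembly = 11 and 3·y_varnish + 5·y_assembly = 25.
Solving: y_varnish = 5, y_assembly = 2.
Reduced cost of benches: c₃ − yᵀa₃ = 32.5 − (5·5 + 2·5) = 32.5 − 35 = -2.5.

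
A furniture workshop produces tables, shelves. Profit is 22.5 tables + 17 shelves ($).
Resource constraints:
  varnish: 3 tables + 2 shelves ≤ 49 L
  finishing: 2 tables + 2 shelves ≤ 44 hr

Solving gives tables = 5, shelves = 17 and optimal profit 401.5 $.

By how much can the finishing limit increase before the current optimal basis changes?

Binding constraints: varnish, finishing. The basis is B = [[3,2],[2,2]] with det 2.
Per unit increase in finishing, x* moves by d = (-1, 1.5).
The basis stays optimal until tables reaches 0; allowable increase = 5 hr.

5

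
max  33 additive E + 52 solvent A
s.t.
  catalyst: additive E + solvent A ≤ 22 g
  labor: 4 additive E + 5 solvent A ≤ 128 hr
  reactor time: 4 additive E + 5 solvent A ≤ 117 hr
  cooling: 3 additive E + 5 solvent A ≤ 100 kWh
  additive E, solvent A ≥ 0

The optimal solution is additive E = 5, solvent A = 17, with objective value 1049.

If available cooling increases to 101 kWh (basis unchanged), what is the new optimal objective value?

1058.5

Binding: catalyst and cooling. Non-binding: labor (23 unused), reactor time (12 unused).
By complementary slackness, y = 0 for the non-binding constraints.
The binding rows give the dual system: 1·y_catalyst + 3·y_cooling = 33 and 1·y_catalyst + 5·y_cooling = 52.
This yields shadow prices y_catalyst = 4.5, y_cooling = 9.5.
Δz = y_cooling·Δb = 9.5 × (1) = 9.5, so new z* = 1049 + 9.5 = 1058.5.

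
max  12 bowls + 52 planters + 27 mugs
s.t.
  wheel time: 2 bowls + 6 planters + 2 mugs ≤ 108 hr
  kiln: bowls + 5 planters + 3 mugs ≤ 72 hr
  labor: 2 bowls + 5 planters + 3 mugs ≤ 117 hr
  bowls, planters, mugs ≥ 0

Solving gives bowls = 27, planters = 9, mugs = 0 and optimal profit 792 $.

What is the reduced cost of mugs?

-1

At the optimum: wheel time uses 108 of 108 (binding); kiln uses 72 of 72 (binding); labor uses 99 of 117 (slack = 18).
Since labor is not tight, its dual is 0.
The binding rows give the dual system: 2·y_wheel time + 1·y_kiln = 12 and 6·y_wheel time + 5·y_kiln = 52.
→ y_wheel time = 2 and y_kiln = 8.
Reduced cost of mugs: c₃ − yᵀa₃ = 27 − (2·2 + 8·3) = 27 − 28 = -1.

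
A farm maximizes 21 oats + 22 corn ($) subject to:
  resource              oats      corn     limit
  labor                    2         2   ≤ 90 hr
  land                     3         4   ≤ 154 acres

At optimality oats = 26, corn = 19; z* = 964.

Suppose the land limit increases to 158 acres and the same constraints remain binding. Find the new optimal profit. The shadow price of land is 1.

968

Δb = 4, so new z* = 964 + (1)·(4) = 964 + 4 = 968.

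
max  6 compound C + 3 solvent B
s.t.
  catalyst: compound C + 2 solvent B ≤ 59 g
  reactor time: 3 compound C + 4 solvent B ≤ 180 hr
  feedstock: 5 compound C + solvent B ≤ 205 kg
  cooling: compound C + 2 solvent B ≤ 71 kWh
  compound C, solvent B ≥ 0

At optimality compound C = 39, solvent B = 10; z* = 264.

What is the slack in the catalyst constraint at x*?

0

catalyst used = 1·39 + 2·10 = 59; slack = 59 − 59 = 0.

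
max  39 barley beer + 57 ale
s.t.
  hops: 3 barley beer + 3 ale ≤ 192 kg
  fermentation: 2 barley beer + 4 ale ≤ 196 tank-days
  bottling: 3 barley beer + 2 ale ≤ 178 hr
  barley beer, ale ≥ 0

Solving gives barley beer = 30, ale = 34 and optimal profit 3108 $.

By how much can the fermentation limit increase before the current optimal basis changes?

60

Binding constraints: hops, fermentation. The basis is B = [[3,3],[2,4]] with det 6.
Per unit increase in fermentation, x* moves by d = (-0.5, 0.5).
The basis stays optimal until barley beer reaches 0; allowable increase = 60 tank-days.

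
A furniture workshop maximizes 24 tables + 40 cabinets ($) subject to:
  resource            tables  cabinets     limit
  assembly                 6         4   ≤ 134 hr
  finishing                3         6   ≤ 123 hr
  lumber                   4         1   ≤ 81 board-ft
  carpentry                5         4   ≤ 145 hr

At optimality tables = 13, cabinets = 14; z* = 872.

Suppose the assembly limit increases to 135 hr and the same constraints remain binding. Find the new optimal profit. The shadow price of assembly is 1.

Δb = 1, so new z* = 872 + (1)·(1) = 872 + 1 = 873.

873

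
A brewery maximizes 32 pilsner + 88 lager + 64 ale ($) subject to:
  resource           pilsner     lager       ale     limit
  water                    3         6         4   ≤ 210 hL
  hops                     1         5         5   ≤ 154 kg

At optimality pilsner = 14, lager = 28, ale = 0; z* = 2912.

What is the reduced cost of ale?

Check each constraint at x*: water 210/210 (tight); hops 154/154 (tight).
Dual feasibility on the basic columns requires 3·y_water + 1·y_hops = 32, 6·y_water + 5·y_hops = 88.
Solving: y_water = 8, y_hops = 8.
Reduced cost of ale: c₃ − yᵀa₃ = 64 − (8·4 + 8·5) = 64 − 72 = -8.

-8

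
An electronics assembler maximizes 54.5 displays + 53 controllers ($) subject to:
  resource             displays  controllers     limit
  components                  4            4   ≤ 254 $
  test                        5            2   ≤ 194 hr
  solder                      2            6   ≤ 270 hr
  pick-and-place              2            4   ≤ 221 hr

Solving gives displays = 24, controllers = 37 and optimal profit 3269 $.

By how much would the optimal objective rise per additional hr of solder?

6

Check each constraint at x*: components 244/254 (slack 10); test 194/194 (tight); solder 270/270 (tight); pick-and-place 196/221 (slack 25).
By complementary slackness, y = 0 for the non-binding constraints.
From A_Bᵀ y = c: 5·y_test + 2·y_solder = 54.5; 2·y_test + 6·y_solder = 53.
Solving: y_test = 8.5, y_solder = 6.
Shadow price of solder = 6.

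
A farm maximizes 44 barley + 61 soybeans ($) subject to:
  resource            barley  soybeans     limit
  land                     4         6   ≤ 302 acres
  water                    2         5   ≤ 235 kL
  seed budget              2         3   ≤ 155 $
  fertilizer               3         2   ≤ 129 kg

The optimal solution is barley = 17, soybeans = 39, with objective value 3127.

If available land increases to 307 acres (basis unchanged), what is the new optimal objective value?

At the optimum: land uses 302 of 302 (binding); water uses 229 of 235 (slack = 6); seed budget uses 151 of 155 (slack = 4); fertilizer uses 129 of 129 (binding).
By complementary slackness, y = 0 for the non-binding constraints.
From A_Bᵀ y = c: 4·y_land + 3·y_fertilizer = 44; 6·y_land + 2·y_fertilizer = 61.
Solving: y_land = 9.5, y_fertilizer = 2.
Δz = y_land·Δb = 9.5 × (5) = 47.5, so new z* = 3127 + 47.5 = 3174.5.

3174.5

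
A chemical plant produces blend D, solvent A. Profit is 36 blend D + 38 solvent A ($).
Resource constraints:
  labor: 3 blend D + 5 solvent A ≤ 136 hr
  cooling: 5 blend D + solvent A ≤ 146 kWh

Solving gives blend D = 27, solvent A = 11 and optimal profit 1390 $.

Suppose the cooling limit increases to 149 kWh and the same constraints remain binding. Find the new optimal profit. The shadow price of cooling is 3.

1399

Δb = 3, so new z* = 1390 + (3)·(3) = 1390 + 9 = 1399.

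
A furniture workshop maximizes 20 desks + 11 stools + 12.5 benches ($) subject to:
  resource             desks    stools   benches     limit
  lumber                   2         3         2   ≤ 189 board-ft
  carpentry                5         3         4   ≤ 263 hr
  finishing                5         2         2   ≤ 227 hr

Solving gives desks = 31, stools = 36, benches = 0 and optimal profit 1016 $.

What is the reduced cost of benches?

-1.5

At the optimum: lumber uses 170 of 189 (slack = 19); carpentry uses 263 of 263 (binding); finishing uses 227 of 227 (binding).
Slack constraints have shadow price 0 (complementary slackness).
From A_Bᵀ y = c: 5·y_carpentry + 5·y_finishing = 20; 3·y_carpentry + 2·y_finishing = 11.
Solving: y_carpentry = 3, y_finishing = 1.
Reduced cost of benches: c₃ − yᵀa₃ = 12.5 − (3·4 + 1·2) = 12.5 − 14 = -1.5.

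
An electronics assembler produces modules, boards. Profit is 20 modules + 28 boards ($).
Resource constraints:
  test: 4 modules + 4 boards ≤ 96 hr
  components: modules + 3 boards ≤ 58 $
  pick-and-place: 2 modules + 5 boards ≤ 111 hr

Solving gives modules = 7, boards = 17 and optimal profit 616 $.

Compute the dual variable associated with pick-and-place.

Check each constraint at x*: test 96/96 (tight); components 58/58 (tight); pick-and-place 99/111 (slack 12).
Slack constraints have shadow price 0 (complementary slackness).
The binding rows give the dual system: 4·y_test + 1·y_components = 20 and 4·y_test + 3·y_components = 28.
This yields shadow prices y_test = 4, y_components = 4.
Shadow price of pick-and-place = 0.

0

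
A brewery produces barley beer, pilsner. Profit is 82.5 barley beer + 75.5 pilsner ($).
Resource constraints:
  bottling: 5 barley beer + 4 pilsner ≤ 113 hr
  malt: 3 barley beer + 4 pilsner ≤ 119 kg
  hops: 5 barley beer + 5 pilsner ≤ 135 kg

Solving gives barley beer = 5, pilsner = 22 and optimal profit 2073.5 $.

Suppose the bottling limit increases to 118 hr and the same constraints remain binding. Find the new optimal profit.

At the optimum: bottling uses 113 of 113 (binding); malt uses 103 of 119 (slack = 16); hops uses 135 of 135 (binding).
Slack constraints have shadow price 0 (complementary slackness).
The binding rows give the dual system: 5·y_bottling + 5·y_hops = 82.5 and 4·y_bottling + 5·y_hops = 75.5.
→ y_bottling = 7 and y_hops = 9.5.
Δz = y_bottling·Δb = 7 × (5) = 35, so new z* = 2073.5 + 35 = 2108.5.

2108.5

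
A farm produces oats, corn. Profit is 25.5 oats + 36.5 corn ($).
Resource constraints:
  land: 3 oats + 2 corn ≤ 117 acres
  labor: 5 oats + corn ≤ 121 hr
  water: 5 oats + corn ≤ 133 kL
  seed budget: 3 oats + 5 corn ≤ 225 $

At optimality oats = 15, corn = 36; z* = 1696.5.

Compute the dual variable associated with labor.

Check each constraint at x*: land 117/117 (tight); labor 111/121 (slack 10); water 111/133 (slack 22); seed budget 225/225 (tight).
Since labor, water are not tight, their duals are 0.
The binding rows give the dual system: 3·y_land + 3·y_seed budget = 25.5 and 2·y_land + 5·y_seed budget = 36.5.
→ y_land = 2 and y_seed budget = 6.5.
Shadow price of labor = 0.

0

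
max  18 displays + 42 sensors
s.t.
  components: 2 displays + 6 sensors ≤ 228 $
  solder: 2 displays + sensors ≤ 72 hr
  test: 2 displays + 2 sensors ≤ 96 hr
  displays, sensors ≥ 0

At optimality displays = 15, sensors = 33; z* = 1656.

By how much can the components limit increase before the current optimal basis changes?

Binding constraints: components, test. The basis is B = [[2,6],[2,2]] with det -8.
Per unit increase in components, x* moves by d = (-0.25, 0.25).
The basis stays optimal until displays reaches 0; allowable increase = 60 $.

60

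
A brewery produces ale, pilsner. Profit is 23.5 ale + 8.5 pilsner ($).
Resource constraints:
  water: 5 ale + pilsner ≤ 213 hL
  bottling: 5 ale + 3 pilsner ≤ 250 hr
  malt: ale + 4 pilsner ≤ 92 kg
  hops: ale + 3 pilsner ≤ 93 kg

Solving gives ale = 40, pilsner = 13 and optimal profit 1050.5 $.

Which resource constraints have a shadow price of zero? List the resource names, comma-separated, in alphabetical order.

bottling, hops

water: 213/213 (binding)
bottling: 239/250 (slack 11)
malt: 92/92 (binding)
hops: 79/93 (slack 14)
By complementary slackness, a constraint with positive slack has shadow price 0 → bottling, hops.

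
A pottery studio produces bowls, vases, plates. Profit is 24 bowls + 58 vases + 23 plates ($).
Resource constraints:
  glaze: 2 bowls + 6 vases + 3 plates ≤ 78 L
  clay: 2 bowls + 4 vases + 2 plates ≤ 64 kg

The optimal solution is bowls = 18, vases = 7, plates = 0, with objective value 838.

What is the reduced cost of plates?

Check each constraint at x*: glaze 78/78 (tight); clay 64/64 (tight).
Dual feasibility on the basic columns requires 2·y_glaze + 2·y_clay = 24, 6·y_glaze + 4·y_clay = 58.
This yields shadow prices y_glaze = 5, y_clay = 7.
Reduced cost of plates: c₃ − yᵀa₃ = 23 − (5·3 + 7·2) = 23 − 29 = -6.

-6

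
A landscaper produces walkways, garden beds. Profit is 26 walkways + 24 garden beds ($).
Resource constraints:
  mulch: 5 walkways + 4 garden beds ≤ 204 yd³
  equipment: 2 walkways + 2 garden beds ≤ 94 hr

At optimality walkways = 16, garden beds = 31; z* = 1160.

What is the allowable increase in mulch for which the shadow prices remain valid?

Binding constraints: mulch, equipment. The basis is B = [[5,4],[2,2]] with det 2.
Per unit increase in mulch, x* moves by d = (1, -1).
The basis stays optimal until garden beds reaches 0; allowable increase = 31 yd³.

31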